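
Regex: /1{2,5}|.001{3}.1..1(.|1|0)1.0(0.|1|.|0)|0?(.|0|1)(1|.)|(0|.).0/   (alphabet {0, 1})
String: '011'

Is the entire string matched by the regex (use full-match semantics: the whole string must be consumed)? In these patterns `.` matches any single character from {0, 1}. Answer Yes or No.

Yes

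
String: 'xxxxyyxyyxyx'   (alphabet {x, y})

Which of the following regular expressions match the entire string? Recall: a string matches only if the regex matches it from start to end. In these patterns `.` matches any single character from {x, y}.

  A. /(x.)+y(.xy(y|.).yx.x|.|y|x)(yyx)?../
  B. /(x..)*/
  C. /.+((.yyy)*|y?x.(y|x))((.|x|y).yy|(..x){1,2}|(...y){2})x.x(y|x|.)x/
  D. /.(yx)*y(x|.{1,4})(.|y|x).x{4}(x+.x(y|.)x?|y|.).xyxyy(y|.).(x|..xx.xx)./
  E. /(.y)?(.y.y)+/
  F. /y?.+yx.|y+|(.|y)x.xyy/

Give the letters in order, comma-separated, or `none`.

A → no match
B → match
C → no match
D → no match
E → no match — must end with 'y'
F → no match

B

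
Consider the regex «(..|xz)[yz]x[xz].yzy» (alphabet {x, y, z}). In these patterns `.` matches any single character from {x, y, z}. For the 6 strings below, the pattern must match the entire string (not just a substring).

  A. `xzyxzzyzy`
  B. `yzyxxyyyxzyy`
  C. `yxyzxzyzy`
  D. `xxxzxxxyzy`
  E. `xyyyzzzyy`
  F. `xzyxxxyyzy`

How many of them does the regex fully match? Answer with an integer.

1

A → match
B → no match — must end with `yzy`
C → no match
D → no match
E → no match — must end with `yzy`
F → no match
Total matched: 1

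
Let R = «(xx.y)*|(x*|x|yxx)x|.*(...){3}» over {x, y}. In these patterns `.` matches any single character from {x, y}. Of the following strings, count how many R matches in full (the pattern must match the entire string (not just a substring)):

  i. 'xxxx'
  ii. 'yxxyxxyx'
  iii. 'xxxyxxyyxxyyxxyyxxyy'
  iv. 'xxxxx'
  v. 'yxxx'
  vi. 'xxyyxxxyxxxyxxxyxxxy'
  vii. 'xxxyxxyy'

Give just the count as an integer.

6

i. 'xxxx' → match
ii. 'yxxyxxyx' → no match
iii → match
iv. 'xxxxx' → match
v. 'yxxx' → match
vi → match
vii. 'xxxyxxyy' → match
Total matched: 6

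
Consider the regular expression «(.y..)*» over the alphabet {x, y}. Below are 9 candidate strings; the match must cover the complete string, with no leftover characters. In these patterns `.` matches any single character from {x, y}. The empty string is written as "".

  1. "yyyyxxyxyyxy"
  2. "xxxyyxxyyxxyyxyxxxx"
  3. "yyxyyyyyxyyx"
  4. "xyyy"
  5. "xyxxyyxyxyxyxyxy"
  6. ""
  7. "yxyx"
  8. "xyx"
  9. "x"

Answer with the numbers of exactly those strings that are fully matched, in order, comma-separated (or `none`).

3, 4, 5, 6

1. "yyyyxxyxyyxy" → no match
2 → no match
3. "yyxyyyyyxyyx" → match
4. "xyyy" → match
5 → match
6. "" → match
7. "yxyx" → no match
8. "xyx" → no match
9. "x" → no match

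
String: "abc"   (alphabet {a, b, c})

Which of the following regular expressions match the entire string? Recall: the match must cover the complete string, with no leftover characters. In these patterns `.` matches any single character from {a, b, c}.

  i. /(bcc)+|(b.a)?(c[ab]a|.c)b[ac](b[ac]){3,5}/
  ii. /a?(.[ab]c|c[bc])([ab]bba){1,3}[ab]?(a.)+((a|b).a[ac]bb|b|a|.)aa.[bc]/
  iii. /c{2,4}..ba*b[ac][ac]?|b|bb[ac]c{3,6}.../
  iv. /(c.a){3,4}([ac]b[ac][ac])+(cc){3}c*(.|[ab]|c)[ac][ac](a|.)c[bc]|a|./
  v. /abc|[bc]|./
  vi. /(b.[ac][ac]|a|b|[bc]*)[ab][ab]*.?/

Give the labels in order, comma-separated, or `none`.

i → no match
ii → no match
iii → no match
iv → no match
v → match
vi → match

v, vi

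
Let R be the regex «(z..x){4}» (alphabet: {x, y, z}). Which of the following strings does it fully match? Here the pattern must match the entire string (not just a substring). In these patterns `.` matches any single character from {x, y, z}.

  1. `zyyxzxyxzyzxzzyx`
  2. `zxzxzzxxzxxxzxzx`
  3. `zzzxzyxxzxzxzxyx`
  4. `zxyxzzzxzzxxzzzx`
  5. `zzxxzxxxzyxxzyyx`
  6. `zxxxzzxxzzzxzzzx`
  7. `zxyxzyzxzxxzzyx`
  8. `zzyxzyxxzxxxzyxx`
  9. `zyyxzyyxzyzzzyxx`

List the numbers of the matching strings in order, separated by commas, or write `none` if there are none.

1, 2, 3, 4, 5, 6, 8

1 → match
2 → match
3 → match
4 → match
5 → match
6 → match
7 → no match
8 → match
9 → no match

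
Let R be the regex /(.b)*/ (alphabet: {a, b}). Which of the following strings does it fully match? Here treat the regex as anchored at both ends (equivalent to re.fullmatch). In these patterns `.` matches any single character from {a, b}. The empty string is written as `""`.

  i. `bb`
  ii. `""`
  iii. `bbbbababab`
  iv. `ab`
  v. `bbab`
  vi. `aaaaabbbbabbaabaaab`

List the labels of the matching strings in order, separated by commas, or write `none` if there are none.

i → match
ii → match
iii → match
iv → match
v → match
vi → no match

i, ii, iii, iv, v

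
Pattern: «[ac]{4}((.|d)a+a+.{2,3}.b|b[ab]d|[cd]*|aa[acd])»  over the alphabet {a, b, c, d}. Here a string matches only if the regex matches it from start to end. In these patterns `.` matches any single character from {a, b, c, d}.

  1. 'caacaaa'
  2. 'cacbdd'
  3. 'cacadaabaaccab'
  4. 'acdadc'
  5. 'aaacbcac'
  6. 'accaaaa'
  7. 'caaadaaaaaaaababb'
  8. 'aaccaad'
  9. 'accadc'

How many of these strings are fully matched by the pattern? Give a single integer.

1. 'caacaaa' → match
2. 'cacbdd' → no match
3 → no match
4. 'acdadc' → no match
5. 'aaacbcac' → no match
6. 'accaaaa' → match
7 → match
8. 'aaccaad' → match
9. 'accadc' → match
Total matched: 5

5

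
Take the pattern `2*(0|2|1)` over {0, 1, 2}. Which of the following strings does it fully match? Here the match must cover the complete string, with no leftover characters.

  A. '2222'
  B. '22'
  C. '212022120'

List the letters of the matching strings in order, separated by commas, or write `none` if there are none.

A, B

A → match
B → match
C → no match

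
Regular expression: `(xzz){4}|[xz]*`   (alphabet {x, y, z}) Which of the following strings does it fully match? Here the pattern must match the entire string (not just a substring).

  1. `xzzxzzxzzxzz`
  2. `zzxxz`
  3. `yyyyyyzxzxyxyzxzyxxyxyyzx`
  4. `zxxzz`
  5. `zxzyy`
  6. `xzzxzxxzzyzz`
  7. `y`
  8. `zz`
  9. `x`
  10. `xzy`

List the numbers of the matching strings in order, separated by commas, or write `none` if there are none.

1. `xzzxzzxzzxzz` → match
2. `zzxxz` → match
3 → no match
4. `zxxzz` → match
5. `zxzyy` → no match
6. `xzzxzxxzzyzz` → no match
7. `y` → no match
8. `zz` → match
9. `x` → match
10. `xzy` → no match

1, 2, 4, 8, 9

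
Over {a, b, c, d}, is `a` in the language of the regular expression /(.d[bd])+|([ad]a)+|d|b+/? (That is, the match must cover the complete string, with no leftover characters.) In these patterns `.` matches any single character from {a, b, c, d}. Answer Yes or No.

No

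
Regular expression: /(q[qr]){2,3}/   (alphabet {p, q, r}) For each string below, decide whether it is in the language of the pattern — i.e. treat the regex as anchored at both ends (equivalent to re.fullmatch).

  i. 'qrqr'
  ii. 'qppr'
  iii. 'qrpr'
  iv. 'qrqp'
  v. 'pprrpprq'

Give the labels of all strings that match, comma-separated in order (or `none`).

i → match
ii → no match
iii → no match
iv → no match
v → no match — must start with 'q'

i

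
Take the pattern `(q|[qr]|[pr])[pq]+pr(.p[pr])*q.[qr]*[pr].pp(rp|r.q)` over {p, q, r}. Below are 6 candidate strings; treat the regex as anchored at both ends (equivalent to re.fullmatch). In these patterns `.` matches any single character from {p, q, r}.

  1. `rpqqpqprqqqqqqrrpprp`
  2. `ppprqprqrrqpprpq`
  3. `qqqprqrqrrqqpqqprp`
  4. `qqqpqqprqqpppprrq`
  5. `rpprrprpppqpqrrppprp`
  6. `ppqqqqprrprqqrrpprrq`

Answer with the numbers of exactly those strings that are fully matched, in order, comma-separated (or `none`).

1 → match
2 → match
3 → no match
4 → match
5 → match
6 → match

1, 2, 4, 5, 6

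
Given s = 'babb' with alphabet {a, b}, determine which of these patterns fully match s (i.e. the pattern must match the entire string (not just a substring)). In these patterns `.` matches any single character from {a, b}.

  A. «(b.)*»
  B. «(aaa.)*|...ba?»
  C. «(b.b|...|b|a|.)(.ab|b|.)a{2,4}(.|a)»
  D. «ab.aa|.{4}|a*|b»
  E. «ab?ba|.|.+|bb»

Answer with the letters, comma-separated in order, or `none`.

A, B, D, E

A → match
B → match
C → no match
D → match
E → match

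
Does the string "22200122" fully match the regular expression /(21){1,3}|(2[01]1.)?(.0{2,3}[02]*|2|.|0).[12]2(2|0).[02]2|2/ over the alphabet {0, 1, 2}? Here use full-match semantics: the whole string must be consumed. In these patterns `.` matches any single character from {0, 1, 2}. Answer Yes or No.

No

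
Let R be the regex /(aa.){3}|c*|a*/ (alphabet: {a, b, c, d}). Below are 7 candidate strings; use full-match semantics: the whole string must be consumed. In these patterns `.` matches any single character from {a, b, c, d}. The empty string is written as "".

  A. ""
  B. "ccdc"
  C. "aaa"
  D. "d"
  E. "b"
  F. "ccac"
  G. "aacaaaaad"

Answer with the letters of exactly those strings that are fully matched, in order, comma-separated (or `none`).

A, C, G

A → match
B → no match
C → match
D → no match
E → no match
F → no match
G → match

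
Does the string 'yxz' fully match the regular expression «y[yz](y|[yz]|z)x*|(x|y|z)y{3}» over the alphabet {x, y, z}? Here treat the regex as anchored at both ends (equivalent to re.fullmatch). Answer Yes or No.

No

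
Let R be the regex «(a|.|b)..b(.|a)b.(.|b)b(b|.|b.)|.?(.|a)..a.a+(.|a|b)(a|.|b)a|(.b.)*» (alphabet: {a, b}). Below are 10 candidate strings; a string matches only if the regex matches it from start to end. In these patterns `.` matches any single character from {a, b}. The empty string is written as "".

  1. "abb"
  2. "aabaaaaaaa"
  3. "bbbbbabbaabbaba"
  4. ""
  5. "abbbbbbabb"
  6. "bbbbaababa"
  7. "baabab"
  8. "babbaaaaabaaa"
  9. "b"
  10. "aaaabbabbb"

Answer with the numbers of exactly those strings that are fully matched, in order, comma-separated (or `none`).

1 → match
2 → match
3 → match
4 → match
5 → match
6 → no match
7 → no match
8 → no match
9 → no match
10 → no match

1, 2, 3, 4, 5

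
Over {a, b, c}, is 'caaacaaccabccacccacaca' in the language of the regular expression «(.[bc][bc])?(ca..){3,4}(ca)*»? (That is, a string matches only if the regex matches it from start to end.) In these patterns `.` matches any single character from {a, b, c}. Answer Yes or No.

Yes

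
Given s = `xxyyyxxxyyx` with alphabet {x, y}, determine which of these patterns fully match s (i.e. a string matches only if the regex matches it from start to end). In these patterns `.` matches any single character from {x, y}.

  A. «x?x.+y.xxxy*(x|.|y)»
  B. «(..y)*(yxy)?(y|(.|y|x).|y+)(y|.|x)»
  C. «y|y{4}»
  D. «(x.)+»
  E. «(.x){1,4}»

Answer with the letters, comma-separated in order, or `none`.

A

A → match
B → no match
C → no match — must start with `y`
D → no match
E → no match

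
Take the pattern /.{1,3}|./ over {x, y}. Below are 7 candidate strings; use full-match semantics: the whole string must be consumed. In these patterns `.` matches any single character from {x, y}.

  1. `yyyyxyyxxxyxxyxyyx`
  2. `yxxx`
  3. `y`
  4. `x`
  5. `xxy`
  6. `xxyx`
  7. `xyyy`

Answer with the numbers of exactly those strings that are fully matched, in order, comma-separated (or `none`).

1 → no match
2 → no match
3 → match
4 → match
5 → match
6 → no match
7 → no match

3, 4, 5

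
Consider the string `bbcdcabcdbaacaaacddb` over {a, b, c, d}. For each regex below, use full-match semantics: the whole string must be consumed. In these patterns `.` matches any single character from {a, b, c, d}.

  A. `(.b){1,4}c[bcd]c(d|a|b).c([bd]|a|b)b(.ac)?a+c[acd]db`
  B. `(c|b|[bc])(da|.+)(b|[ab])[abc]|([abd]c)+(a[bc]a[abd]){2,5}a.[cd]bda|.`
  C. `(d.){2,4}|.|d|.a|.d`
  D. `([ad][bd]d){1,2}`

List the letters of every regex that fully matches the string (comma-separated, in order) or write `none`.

A

A → match
B → no match
C → no match
D → no match — must end with `d`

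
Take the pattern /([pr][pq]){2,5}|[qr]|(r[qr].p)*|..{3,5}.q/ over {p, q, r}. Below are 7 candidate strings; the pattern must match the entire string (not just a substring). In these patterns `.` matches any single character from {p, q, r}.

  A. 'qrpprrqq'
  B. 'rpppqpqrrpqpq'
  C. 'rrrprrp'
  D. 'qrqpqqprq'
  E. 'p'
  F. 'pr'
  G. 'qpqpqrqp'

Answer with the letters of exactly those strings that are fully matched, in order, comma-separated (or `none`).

A

A. 'qrpprrqq' → match
B → no match
C. 'rrrprrp' → no match
D. 'qrqpqqprq' → no match
E. 'p' → no match
F. 'pr' → no match
G. 'qpqpqrqp' → no match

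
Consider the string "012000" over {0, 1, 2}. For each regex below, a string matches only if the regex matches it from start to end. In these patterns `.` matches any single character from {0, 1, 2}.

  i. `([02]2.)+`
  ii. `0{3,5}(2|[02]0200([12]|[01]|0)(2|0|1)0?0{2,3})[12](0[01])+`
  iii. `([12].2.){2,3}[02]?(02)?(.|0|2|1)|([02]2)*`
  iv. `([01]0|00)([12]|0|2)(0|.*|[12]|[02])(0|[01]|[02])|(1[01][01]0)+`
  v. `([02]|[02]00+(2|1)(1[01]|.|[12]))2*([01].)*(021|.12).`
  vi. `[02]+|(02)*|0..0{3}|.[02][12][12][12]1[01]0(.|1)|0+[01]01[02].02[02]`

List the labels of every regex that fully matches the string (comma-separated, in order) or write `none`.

i → no match
ii → no match
iii → no match
iv → no match
v → no match
vi → match

vi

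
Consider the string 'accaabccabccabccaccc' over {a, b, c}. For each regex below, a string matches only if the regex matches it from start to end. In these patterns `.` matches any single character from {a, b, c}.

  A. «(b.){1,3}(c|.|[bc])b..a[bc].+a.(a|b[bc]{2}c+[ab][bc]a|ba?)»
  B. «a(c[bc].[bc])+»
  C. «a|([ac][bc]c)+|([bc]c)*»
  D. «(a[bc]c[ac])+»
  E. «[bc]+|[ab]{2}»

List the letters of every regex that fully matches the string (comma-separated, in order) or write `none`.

A → no match — must start with 'b'
B → no match
C → no match
D → match
E → no match

D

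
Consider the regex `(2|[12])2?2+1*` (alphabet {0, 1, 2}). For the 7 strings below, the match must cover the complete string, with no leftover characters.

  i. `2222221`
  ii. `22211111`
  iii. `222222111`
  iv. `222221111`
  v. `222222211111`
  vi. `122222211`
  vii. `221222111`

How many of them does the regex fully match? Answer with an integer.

6

i → match
ii → match
iii → match
iv → match
v → match
vi → match
vii → no match
Total matched: 6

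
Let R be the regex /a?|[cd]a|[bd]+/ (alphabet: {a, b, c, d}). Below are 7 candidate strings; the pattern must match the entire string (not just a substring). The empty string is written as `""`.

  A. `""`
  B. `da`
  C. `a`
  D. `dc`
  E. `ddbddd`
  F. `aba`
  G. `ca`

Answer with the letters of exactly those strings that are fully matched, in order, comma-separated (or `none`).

A → match
B → match
C → match
D → no match
E → match
F → no match
G → match

A, B, C, E, G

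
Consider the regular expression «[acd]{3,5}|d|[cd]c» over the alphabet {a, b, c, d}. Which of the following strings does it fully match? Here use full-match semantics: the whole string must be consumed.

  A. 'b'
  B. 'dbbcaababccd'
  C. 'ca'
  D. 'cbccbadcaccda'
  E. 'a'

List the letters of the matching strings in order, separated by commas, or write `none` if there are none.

none

A → no match
B → no match
C → no match
D → no match
E → no match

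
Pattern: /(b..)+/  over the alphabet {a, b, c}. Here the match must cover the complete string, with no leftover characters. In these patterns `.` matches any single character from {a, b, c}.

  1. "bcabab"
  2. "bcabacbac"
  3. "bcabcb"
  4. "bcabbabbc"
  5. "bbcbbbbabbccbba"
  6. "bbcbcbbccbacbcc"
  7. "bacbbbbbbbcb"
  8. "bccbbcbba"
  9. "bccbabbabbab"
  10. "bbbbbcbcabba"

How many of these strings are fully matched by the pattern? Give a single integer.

1 → match
2 → match
3 → match
4 → match
5 → match
6 → match
7 → match
8 → match
9 → match
10 → match
Total matched: 10

10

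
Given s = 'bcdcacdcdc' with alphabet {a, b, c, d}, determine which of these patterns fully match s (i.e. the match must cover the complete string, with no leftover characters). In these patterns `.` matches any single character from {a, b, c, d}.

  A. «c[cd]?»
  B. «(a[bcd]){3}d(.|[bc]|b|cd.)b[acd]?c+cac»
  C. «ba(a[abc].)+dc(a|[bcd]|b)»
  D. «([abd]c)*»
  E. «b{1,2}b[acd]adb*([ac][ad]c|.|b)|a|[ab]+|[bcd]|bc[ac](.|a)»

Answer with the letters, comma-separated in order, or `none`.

A → no match — must start with 'c'
B → no match — must start with 'a'
C → no match — must start with 'baa'
D → match
E → no match

D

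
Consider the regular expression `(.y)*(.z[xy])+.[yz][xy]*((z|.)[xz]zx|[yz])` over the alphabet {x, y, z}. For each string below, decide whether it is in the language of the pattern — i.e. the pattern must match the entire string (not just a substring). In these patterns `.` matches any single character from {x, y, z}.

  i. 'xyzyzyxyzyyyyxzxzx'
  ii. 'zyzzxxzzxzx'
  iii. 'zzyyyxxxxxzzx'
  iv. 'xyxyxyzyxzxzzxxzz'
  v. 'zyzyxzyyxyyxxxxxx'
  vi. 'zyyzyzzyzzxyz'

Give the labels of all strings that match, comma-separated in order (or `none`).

i → no match
ii → match
iii → match
iv → match
v → no match
vi → match

ii, iii, iv, vi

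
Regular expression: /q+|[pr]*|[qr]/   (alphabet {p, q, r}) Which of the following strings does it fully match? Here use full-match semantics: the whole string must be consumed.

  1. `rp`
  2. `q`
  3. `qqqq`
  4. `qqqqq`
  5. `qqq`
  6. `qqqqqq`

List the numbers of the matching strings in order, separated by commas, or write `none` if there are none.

1, 2, 3, 4, 5, 6

1 → match
2 → match
3 → match
4 → match
5 → match
6 → match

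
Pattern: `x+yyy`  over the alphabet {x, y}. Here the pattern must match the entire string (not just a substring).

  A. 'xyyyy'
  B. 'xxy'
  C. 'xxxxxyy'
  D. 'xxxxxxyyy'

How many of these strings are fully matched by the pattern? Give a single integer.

A → no match — must end with 'xyyy'
B → no match — must end with 'xyyy'
C → no match — must end with 'xyyy'
D → match
Total matched: 1

1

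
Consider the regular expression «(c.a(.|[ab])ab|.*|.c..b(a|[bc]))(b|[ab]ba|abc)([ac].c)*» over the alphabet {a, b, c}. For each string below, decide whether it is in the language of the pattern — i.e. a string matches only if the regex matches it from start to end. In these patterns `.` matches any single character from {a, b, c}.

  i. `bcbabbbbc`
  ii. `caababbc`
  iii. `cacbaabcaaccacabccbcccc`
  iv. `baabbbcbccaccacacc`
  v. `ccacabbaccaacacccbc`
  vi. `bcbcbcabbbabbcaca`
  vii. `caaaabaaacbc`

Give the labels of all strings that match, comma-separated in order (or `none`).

i → no match
ii → no match
iii → match
iv → match
v → match
vi → no match
vii → no match

iii, iv, v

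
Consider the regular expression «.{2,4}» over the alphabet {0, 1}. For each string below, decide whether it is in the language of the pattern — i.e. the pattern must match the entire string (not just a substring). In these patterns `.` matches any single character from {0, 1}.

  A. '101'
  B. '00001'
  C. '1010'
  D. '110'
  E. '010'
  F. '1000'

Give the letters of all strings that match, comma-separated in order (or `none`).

A, C, D, E, F

A → match
B → no match
C → match
D → match
E → match
F → match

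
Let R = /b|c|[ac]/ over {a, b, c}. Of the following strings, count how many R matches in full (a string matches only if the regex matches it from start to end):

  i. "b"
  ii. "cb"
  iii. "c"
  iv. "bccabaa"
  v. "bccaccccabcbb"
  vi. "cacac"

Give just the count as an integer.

i → match
ii → no match
iii → match
iv → no match
v → no match
vi → no match
Total matched: 2

2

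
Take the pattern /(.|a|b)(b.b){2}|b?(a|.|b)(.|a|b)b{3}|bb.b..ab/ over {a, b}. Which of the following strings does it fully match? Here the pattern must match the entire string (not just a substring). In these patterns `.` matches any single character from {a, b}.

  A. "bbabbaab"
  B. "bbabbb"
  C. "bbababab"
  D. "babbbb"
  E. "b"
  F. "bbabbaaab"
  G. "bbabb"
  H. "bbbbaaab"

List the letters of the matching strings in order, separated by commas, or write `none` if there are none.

A, B, C, D, H

A → match
B → match
C → match
D → match
E → no match
F → no match
G → no match
H → match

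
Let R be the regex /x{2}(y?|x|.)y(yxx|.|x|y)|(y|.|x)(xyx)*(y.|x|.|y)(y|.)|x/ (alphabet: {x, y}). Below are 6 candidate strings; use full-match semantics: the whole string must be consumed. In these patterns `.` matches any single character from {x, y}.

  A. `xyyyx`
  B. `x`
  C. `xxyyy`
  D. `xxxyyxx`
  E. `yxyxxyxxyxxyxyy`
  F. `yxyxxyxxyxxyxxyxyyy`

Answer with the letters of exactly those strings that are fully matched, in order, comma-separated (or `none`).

A → no match
B → match
C → match
D → match
E → match
F → match

B, C, D, E, F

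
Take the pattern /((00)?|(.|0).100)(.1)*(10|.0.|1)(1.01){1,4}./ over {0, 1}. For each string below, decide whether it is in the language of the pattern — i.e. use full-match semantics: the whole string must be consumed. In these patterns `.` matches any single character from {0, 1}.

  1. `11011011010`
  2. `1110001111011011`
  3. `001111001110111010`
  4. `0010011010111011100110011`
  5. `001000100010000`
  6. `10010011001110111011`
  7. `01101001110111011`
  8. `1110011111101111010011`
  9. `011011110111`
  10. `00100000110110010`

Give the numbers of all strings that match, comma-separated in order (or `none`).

1 → match
2 → match
3 → match
4 → match
5 → no match
6 → match
7 → match
8 → match
9 → no match
10 → match

1, 2, 3, 4, 6, 7, 8, 10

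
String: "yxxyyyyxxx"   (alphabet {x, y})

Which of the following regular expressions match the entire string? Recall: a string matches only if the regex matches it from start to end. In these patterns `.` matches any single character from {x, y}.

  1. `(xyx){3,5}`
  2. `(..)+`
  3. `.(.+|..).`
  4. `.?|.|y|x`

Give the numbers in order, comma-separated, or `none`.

1 → no match — must start with "xyx"
2 → match
3 → match
4 → no match

2, 3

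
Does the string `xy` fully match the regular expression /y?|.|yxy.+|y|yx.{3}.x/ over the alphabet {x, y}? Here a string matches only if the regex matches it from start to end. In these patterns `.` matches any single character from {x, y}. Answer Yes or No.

No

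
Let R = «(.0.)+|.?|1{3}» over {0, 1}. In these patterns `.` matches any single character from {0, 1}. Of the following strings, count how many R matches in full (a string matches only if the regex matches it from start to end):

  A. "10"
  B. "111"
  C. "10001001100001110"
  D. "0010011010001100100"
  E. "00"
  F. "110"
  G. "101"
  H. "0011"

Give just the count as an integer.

2

A → no match
B → match
C → no match
D → no match
E → no match
F → no match
G → match
H → no match
Total matched: 2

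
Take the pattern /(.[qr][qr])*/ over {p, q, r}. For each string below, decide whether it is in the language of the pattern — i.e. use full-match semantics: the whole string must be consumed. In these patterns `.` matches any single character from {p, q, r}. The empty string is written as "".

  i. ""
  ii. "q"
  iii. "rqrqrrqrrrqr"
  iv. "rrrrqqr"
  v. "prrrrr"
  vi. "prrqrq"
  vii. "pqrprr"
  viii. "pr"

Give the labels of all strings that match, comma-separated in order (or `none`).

i. "" → match
ii. "q" → no match
iii. "rqrqrrqrrrqr" → match
iv. "rrrrqqr" → no match
v. "prrrrr" → match
vi. "prrqrq" → match
vii. "pqrprr" → match
viii. "pr" → no match

i, iii, v, vi, vii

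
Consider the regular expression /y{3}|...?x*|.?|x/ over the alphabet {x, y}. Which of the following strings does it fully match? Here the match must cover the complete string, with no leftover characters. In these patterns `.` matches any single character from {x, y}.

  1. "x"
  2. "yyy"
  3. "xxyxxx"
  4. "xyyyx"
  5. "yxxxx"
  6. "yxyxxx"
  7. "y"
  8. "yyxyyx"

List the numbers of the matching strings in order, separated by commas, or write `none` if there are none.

1 → match
2 → match
3 → match
4 → no match
5 → match
6 → match
7 → match
8 → no match

1, 2, 3, 5, 6, 7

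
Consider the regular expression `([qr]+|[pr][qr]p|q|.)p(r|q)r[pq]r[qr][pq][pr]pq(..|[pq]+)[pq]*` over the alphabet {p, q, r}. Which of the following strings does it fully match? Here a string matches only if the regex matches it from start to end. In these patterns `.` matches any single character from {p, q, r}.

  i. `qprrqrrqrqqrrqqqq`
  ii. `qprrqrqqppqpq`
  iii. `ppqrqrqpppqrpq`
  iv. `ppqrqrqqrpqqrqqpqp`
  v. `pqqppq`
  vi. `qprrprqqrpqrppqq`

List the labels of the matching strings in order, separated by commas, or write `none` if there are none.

ii, iii, iv, vi

i → no match
ii → match
iii → match
iv → match
v → no match
vi → match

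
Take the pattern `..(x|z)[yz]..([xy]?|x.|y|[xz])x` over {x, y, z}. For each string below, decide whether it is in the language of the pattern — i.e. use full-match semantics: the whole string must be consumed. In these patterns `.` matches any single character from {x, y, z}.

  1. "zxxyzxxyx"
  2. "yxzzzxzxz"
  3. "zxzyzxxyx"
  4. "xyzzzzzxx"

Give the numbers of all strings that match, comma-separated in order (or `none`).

1 → match
2 → no match — must end with "x"
3 → match
4 → no match

1, 3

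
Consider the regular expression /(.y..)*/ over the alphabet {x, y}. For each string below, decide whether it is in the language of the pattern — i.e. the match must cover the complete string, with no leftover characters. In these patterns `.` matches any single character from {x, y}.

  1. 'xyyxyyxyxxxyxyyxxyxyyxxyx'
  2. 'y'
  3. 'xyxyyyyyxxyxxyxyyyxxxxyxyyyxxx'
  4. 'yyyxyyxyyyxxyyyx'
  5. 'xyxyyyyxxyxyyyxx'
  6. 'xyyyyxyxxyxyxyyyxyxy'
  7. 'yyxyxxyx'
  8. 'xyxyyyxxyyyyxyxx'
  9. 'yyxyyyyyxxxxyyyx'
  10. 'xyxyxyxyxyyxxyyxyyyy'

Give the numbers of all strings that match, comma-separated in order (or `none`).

1 → no match
2 → no match
3 → no match
4 → match
5 → match
6 → no match
7 → no match
8 → match
9 → no match
10 → match

4, 5, 8, 10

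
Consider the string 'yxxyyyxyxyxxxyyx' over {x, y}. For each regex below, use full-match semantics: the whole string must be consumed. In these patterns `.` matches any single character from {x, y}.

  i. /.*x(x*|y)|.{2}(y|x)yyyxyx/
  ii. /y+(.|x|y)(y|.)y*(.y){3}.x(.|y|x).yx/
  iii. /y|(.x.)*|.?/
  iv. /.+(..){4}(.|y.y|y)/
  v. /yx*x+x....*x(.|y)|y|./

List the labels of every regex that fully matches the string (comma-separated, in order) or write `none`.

i, ii, iv

i → match
ii → match
iii → no match
iv → match
v → no match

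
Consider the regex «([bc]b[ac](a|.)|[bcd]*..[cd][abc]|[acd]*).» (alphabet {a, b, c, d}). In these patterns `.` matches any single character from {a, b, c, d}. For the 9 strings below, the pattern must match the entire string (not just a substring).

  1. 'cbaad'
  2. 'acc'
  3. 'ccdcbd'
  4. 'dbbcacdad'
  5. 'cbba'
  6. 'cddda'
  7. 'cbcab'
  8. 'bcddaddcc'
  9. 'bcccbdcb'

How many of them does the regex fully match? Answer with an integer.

8

1 → match
2 → match
3 → match
4 → match
5 → no match
6 → match
7 → match
8 → match
9 → match
Total matched: 8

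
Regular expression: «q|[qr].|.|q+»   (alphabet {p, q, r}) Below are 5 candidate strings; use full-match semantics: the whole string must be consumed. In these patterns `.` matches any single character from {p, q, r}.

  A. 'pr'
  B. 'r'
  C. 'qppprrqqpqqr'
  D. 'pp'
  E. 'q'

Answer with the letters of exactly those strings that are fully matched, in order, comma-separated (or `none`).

A → no match
B → match
C → no match
D → no match
E → match

B, E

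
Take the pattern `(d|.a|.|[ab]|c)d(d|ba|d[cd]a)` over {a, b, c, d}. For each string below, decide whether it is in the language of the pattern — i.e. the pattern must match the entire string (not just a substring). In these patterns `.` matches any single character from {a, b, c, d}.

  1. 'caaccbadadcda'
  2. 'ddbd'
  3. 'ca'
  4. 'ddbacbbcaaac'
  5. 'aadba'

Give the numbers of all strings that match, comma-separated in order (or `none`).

5

1 → no match
2. 'ddbd' → no match
3. 'ca' → no match
4. 'ddbacbbcaaac' → no match
5. 'aadba' → match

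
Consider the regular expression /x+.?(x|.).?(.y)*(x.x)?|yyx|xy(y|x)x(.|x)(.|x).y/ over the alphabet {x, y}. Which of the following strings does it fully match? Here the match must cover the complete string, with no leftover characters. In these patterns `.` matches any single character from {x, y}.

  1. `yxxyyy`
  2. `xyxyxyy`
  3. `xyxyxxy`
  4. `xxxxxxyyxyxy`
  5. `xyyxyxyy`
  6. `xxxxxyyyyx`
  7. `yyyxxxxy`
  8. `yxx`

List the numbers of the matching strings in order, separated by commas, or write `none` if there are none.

1 → no match
2 → no match
3 → no match
4 → match
5 → match
6 → no match
7 → no match
8 → no match

4, 5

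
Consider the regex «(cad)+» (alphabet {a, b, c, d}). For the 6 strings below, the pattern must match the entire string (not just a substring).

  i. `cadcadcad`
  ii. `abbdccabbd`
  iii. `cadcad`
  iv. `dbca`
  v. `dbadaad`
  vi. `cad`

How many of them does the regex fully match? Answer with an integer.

3

i → match
ii → no match — must start with `cad`
iii → match
iv → no match — must start with `cad`
v → no match — must start with `cad`
vi → match
Total matched: 3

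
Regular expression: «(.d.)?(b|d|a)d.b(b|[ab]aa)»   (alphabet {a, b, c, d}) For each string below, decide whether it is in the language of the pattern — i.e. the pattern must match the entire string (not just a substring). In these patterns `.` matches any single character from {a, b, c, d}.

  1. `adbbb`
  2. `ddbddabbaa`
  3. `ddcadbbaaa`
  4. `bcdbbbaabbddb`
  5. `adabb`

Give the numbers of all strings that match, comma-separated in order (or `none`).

1, 2, 3, 5

1 → match
2 → match
3 → match
4 → no match
5 → match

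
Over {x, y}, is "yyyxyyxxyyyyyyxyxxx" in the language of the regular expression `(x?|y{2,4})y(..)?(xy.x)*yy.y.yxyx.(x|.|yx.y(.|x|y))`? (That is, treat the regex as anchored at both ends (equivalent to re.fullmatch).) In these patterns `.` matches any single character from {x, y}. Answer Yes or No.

No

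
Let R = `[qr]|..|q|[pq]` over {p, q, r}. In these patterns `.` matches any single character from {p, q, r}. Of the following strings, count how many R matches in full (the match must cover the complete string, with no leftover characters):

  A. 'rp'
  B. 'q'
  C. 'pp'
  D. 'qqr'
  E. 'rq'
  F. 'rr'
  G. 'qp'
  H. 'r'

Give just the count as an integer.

A → match
B → match
C → match
D → no match
E → match
F → match
G → match
H → match
Total matched: 7

7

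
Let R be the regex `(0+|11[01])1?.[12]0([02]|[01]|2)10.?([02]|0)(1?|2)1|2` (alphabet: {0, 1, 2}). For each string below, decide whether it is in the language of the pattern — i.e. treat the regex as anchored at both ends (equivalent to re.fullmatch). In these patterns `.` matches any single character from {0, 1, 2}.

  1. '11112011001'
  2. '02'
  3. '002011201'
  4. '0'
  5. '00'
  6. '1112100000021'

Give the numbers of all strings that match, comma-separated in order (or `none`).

1

1 → match
2 → no match
3 → no match
4 → no match
5 → no match
6 → no match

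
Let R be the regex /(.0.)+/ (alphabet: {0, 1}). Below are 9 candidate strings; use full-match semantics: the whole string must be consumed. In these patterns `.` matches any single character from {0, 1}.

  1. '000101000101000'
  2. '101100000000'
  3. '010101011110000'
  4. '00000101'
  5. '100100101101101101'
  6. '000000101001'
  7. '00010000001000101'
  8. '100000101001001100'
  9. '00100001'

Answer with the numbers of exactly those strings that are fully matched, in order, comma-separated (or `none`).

1, 2, 5, 6, 8

1 → match
2. '101100000000' → match
3 → no match
4. '00000101' → no match
5 → match
6. '000000101001' → match
7 → no match
8 → match
9. '00100001' → no match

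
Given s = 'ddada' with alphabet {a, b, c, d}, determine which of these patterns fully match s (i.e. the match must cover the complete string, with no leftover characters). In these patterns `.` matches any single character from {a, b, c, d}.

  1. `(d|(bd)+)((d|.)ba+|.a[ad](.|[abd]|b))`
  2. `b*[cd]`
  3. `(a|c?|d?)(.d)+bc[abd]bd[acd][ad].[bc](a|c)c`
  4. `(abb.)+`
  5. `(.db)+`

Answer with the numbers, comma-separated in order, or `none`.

1

1 → match
2 → no match
3 → no match — must end with 'c'
4 → no match — must start with 'abb'
5 → no match — must end with 'db'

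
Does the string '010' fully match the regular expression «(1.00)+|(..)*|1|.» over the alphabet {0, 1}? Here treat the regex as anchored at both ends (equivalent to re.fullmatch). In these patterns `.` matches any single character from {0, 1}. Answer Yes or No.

No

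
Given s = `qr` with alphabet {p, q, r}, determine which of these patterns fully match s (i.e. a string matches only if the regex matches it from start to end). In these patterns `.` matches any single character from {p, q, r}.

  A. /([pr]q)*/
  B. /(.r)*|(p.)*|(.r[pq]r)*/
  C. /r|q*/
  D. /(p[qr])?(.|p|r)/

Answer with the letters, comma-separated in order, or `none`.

B

A → no match
B → match
C → no match
D → no match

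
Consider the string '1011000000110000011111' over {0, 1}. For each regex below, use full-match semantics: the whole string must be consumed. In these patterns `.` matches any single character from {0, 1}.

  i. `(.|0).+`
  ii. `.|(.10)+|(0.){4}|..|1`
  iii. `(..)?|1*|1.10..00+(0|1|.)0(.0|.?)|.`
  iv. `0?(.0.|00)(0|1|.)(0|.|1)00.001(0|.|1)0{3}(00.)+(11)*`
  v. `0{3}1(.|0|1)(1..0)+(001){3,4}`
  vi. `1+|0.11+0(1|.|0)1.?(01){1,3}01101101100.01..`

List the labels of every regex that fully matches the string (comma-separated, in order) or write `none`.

i → match
ii → no match
iii → no match
iv → match
v → no match — must start with '0'
vi → no match

i, iv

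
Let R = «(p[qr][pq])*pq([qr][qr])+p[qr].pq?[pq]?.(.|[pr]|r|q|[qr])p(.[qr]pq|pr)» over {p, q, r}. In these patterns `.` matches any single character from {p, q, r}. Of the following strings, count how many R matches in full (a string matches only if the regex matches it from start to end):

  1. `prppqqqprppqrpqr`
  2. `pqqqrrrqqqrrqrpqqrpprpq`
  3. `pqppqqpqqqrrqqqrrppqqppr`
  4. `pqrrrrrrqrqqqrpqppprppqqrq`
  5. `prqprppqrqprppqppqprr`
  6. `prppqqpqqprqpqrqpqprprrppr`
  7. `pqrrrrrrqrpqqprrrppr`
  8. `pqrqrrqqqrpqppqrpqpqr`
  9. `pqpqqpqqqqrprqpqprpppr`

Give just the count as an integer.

1 → no match
2 → no match
3 → no match
4 → no match
5 → no match
6 → no match
7 → no match
8 → no match
9 → no match
Total matched: 0

0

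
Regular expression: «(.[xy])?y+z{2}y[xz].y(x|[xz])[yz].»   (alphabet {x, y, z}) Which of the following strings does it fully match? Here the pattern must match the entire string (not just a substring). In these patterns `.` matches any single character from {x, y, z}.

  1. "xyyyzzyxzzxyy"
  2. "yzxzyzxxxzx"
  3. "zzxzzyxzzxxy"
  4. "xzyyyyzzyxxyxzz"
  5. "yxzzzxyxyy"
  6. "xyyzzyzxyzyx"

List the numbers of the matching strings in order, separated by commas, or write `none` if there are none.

6

1 → no match
2 → no match
3 → no match
4 → no match
5 → no match
6 → match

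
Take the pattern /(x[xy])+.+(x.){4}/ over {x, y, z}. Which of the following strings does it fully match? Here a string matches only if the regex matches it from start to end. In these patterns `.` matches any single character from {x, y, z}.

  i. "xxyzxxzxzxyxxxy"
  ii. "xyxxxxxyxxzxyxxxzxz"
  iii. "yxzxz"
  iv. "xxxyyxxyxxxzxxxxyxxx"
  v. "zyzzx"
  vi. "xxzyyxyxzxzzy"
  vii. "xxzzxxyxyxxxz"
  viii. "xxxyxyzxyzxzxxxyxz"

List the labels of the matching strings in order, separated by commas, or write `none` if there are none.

i → match
ii → match
iii → no match — must start with "x"
iv → no match
v → no match — must start with "x"
vi → no match
vii → match
viii → match

i, ii, vii, viii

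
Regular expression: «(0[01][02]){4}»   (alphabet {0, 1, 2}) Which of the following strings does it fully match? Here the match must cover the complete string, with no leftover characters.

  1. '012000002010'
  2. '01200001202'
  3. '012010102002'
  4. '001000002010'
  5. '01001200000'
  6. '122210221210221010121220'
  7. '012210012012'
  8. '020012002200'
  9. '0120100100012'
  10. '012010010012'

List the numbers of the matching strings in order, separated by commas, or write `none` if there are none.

1, 10

1 → match
2 → no match
3 → no match
4 → no match
5 → no match
6 → no match — must start with '0'
7 → no match
8 → no match
9 → no match
10 → match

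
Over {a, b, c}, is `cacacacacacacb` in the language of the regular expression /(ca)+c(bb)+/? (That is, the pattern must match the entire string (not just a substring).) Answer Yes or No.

No

Every match must end with `bb`, but `cacacacacacacb` does not.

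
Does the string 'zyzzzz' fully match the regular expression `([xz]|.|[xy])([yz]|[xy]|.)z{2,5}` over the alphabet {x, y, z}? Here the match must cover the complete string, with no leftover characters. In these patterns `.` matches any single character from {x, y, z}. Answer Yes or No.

Yes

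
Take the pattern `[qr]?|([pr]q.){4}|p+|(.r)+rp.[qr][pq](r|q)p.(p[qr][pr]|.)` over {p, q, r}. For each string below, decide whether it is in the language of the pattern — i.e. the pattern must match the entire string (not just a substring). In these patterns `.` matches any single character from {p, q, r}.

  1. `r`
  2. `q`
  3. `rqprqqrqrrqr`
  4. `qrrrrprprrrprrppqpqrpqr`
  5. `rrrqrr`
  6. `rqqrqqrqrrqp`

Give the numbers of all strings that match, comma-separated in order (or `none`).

1 → match
2 → match
3 → match
4 → no match
5 → no match
6 → match

1, 2, 3, 6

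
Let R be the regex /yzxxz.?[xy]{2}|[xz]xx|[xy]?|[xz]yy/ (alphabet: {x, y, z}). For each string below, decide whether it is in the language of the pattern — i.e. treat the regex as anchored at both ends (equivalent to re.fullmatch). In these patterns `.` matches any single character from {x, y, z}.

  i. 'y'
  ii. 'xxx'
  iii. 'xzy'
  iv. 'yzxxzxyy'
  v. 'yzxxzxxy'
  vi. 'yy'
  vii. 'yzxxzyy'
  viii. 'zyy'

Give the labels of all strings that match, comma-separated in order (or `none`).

i, ii, iv, v, vii, viii

i. 'y' → match
ii. 'xxx' → match
iii. 'xzy' → no match
iv. 'yzxxzxyy' → match
v. 'yzxxzxxy' → match
vi. 'yy' → no match
vii. 'yzxxzyy' → match
viii. 'zyy' → match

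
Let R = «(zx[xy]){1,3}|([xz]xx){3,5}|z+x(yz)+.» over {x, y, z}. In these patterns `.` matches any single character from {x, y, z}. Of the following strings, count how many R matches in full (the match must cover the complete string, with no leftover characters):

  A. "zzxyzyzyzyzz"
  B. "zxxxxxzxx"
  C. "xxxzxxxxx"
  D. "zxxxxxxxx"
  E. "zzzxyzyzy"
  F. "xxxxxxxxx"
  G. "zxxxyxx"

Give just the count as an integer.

A → match
B → match
C → match
D → match
E → match
F → match
G → no match
Total matched: 6

6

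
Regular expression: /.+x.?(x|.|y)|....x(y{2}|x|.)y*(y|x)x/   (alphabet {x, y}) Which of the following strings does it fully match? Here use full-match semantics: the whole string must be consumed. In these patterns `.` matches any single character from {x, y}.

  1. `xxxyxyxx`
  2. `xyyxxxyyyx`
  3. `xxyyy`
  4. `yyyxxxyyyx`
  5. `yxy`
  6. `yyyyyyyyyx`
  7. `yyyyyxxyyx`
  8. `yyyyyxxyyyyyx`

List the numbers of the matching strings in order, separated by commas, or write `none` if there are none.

1, 2, 4, 5

1 → match
2 → match
3 → no match
4 → match
5 → match
6 → no match
7 → no match
8 → no match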